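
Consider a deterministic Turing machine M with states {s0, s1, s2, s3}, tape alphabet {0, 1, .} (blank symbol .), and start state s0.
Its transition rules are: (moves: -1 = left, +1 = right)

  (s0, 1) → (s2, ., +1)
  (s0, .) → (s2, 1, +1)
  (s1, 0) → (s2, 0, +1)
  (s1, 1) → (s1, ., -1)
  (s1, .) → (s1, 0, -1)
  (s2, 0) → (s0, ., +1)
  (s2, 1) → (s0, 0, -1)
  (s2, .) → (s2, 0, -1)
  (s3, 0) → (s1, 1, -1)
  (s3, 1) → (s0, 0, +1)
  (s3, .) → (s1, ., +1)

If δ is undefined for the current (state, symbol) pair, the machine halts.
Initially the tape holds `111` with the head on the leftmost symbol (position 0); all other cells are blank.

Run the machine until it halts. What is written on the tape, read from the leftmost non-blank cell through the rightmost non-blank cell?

1.000

state=s0 head=0 tape=.[1]11.   (s0,1)→(s2,.,+1)
state=s2 head=1 tape=..[1]1.   (s2,1)→(s0,0,-1)
state=s0 head=0 tape=.[.]01.   (s0,.)→(s2,1,+1)
state=s2 head=1 tape=.1[0]1.   (s2,0)→(s0,.,+1)
state=s0 head=2 tape=.1.[1].   (s0,1)→(s2,.,+1)
state=s2 head=3 tape=.1..[.]   (s2,.)→(s2,0,-1)
state=s2 head=2 tape=.1.[.]0   (s2,.)→(s2,0,-1)
state=s2 head=1 tape=.1[.]00   (s2,.)→(s2,0,-1)
state=s2 head=0 tape=.[1]000   (s2,1)→(s0,0,-1)
state=s0 head=-1 tape=[.]0000   (s0,.)→(s2,1,+1)
state=s2 head=0 tape=1[0]000   (s2,0)→(s0,.,+1)
state=s0 head=1 tape=1.[0]00
The non-blank tape span at halt is 1.000.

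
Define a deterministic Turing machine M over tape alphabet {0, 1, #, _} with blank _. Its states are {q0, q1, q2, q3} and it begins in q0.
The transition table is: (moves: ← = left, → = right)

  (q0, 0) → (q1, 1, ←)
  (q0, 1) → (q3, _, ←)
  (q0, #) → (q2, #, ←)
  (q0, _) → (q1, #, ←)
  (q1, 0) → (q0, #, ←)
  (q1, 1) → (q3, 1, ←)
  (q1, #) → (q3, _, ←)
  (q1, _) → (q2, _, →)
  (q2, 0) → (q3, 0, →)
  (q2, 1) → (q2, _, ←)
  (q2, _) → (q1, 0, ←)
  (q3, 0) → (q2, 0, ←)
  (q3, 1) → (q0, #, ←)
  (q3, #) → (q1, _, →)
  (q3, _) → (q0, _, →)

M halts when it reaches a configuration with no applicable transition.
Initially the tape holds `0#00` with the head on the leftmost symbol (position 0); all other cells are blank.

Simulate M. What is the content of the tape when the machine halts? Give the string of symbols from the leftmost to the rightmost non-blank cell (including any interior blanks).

##0#00

state=q0 head=0 tape=___[0]#00   (q0,0)→(q1,1,←)
state=q1 head=-1 tape=__[_]1#00   (q1,_)→(q2,_,→)
state=q2 head=0 tape=___[1]#00   (q2,1)→(q2,_,←)
state=q2 head=-1 tape=__[_]_#00   (q2,_)→(q1,0,←)
state=q1 head=-2 tape=_[_]0_#00   (q1,_)→(q2,_,→)
state=q2 head=-1 tape=__[0]_#00   (q2,0)→(q3,0,→)
state=q3 head=0 tape=__0[_]#00   (q3,_)→(q0,_,→)
state=q0 head=1 tape=__0_[#]00   (q0,#)→(q2,#,←)
state=q2 head=0 tape=__0[_]#00   (q2,_)→(q1,0,←)
state=q1 head=-1 tape=__[0]0#00   (q1,0)→(q0,#,←)
state=q0 head=-2 tape=_[_]#0#00   (q0,_)→(q1,#,←)
state=q1 head=-3 tape=[_]##0#00   (q1,_)→(q2,_,→)
state=q2 head=-2 tape=_[#]#0#00
The non-blank tape span at halt is ##0#00.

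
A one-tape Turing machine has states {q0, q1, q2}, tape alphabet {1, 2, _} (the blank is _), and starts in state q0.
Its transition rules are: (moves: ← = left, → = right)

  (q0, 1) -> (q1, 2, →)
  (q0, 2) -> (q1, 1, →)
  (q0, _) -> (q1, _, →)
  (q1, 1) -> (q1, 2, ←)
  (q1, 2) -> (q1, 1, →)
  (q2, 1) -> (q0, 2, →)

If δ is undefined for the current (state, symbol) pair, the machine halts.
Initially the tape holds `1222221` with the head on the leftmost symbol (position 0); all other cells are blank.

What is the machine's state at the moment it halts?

state=q0 head=0 tape=[1]222221_   (q0,1)→(q1,2,→)
state=q1 head=1 tape=2[2]22221_   (q1,2)→(q1,1,→)
state=q1 head=2 tape=21[2]2221_   (q1,2)→(q1,1,→)
state=q1 head=3 tape=211[2]221_   (q1,2)→(q1,1,→)
state=q1 head=4 tape=2111[2]21_   (q1,2)→(q1,1,→)
state=q1 head=5 tape=21111[2]1_   (q1,2)→(q1,1,→)
state=q1 head=6 tape=211111[1]_   (q1,1)→(q1,2,←)
state=q1 head=5 tape=21111[1]2_   (q1,1)→(q1,2,←)
state=q1 head=4 tape=2111[1]22_   (q1,1)→(q1,2,←)
state=q1 head=3 tape=211[1]222_   (q1,1)→(q1,2,←)
state=q1 head=2 tape=21[1]2222_   (q1,1)→(q1,2,←)
state=q1 head=1 tape=2[1]22222_   (q1,1)→(q1,2,←)
state=q1 head=0 tape=[2]222222_   (q1,2)→(q1,1,→)
state=q1 head=1 tape=1[2]22222_   (q1,2)→(q1,1,→)
state=q1 head=2 tape=11[2]2222_   (q1,2)→(q1,1,→)
state=q1 head=3 tape=111[2]222_   (q1,2)→(q1,1,→)
state=q1 head=4 tape=1111[2]22_   (q1,2)→(q1,1,→)
state=q1 head=5 tape=11111[2]2_   (q1,2)→(q1,1,→)
state=q1 head=6 tape=111111[2]_   (q1,2)→(q1,1,→)
state=q1 head=7 tape=1111111[_]
No transition is defined for (q1, _); M halts in state q1.

q1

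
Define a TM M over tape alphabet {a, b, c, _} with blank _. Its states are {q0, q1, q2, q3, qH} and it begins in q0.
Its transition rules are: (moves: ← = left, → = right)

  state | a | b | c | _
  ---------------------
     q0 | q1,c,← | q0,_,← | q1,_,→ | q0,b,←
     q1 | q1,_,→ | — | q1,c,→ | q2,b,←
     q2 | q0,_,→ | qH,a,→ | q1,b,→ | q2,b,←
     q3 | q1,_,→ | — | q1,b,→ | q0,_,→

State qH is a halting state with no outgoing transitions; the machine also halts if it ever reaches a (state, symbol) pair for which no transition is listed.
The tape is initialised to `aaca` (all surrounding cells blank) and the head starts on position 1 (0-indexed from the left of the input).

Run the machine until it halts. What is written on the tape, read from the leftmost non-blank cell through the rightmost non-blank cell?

cbbb

state=q0 head=1 tape=a[a]ca_   (q0,a)→(q1,c,←)
state=q1 head=0 tape=[a]cca_   (q1,a)→(q1,_,→)
state=q1 head=1 tape=_[c]ca_   (q1,c)→(q1,c,→)
state=q1 head=2 tape=_c[c]a_   (q1,c)→(q1,c,→)
state=q1 head=3 tape=_cc[a]_   (q1,a)→(q1,_,→)
state=q1 head=4 tape=_cc_[_]   (q1,_)→(q2,b,←)
state=q2 head=3 tape=_cc[_]b   (q2,_)→(q2,b,←)
state=q2 head=2 tape=_c[c]bb   (q2,c)→(q1,b,→)
state=q1 head=3 tape=_cb[b]b
The non-blank tape span at halt is cbbb.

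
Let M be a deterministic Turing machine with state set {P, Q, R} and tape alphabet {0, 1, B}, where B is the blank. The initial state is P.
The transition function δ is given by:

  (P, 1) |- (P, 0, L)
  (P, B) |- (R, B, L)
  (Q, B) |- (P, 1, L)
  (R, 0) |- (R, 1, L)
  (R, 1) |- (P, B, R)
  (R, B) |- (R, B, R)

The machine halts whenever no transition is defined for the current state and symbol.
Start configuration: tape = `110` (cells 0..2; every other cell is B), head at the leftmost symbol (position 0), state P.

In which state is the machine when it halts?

P | BB[1]10   read 1 → write 0, move L, go to P
P | B[B]010   read B → write B, move L, go to R
R | [B]B010   read B → write B, move R, go to R
R | B[B]010   read B → write B, move R, go to R
R | BB[0]10   read 0 → write 1, move L, go to R
R | B[B]110   read B → write B, move R, go to R
R | BB[1]10   read 1 → write B, move R, go to P
P | BBB[1]0   read 1 → write 0, move L, go to P
P | BB[B]00   read B → write B, move L, go to R
R | B[B]B00   read B → write B, move R, go to R
R | BB[B]00   read B → write B, move R, go to R
R | BBB[0]0   read 0 → write 1, move L, go to R
R | BB[B]10   read B → write B, move R, go to R
R | BBB[1]0   read 1 → write B, move R, go to P
P | BBBB[0]
No transition is defined for (P, 0); M halts in state P.

P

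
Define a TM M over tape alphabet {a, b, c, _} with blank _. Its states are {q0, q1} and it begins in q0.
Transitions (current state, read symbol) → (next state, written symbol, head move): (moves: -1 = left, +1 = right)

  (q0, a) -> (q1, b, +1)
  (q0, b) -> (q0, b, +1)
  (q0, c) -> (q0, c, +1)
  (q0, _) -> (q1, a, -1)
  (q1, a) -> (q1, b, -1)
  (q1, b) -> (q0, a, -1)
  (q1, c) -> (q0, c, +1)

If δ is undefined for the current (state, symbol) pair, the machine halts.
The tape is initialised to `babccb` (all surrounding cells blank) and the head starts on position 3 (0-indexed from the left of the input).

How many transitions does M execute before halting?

14

q0 | bab[c]cb__   read c → write c, move +1, go to q0
q0 | babc[c]b__   read c → write c, move +1, go to q0
q0 | babcc[b]__   read b → write b, move +1, go to q0
q0 | babccb[_]_   read _ → write a, move -1, go to q1
q1 | babcc[b]a_   read b → write a, move -1, go to q0
q0 | babc[c]aa_   read c → write c, move +1, go to q0
q0 | babcc[a]a_   read a → write b, move +1, go to q1
q1 | babccb[a]_   read a → write b, move -1, go to q1
q1 | babcc[b]b_   read b → write a, move -1, go to q0
q0 | babc[c]ab_   read c → write c, move +1, go to q0
q0 | babcc[a]b_   read a → write b, move +1, go to q1
q1 | babccb[b]_   read b → write a, move -1, go to q0
q0 | babcc[b]a_   read b → write b, move +1, go to q0
q0 | babccb[a]_   read a → write b, move +1, go to q1
q1 | babccbb[_]
M halts after 14 transitions.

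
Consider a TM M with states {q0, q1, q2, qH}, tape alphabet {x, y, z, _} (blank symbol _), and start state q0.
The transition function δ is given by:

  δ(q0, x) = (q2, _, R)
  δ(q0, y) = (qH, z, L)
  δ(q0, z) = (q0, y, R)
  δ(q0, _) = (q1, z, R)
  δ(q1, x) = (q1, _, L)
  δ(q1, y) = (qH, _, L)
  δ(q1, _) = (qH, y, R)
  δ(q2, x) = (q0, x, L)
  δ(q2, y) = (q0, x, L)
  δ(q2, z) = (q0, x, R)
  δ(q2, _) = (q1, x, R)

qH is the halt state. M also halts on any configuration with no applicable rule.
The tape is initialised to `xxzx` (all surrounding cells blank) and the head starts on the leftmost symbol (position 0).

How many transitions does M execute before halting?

4

state=q0 head=0 tape=[x]xzx   (q0,x)→(q2,_,R)
state=q2 head=1 tape=_[x]zx   (q2,x)→(q0,x,L)
state=q0 head=0 tape=[_]xzx   (q0,_)→(q1,z,R)
state=q1 head=1 tape=z[x]zx   (q1,x)→(q1,_,L)
state=q1 head=0 tape=[z]_zx
M halts after 4 transitions.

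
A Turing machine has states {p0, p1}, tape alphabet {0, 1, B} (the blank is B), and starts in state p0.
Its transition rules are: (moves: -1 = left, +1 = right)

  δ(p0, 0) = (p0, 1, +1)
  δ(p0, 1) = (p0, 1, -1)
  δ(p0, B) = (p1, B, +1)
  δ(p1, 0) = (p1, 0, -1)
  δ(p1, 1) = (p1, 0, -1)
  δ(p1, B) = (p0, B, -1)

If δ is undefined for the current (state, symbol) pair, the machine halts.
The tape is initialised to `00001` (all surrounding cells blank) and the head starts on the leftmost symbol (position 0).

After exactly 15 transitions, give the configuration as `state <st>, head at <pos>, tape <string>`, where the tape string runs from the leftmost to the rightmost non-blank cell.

state p1, head at -1, tape 01111

p0 | BB[0]0001   read 0 → write 1, move +1, go to p0
p0 | BB1[0]001   read 0 → write 1, move +1, go to p0
p0 | BB11[0]01   read 0 → write 1, move +1, go to p0
p0 | BB111[0]1   read 0 → write 1, move +1, go to p0
p0 | BB1111[1]   read 1 → write 1, move -1, go to p0
p0 | BB111[1]1   read 1 → write 1, move -1, go to p0
p0 | BB11[1]11   read 1 → write 1, move -1, go to p0
p0 | BB1[1]111   read 1 → write 1, move -1, go to p0
p0 | BB[1]1111   read 1 → write 1, move -1, go to p0
p0 | B[B]11111   read B → write B, move +1, go to p1
p1 | BB[1]1111   read 1 → write 0, move -1, go to p1
p1 | B[B]01111   read B → write B, move -1, go to p0
p0 | [B]B01111   read B → write B, move +1, go to p1
p1 | B[B]01111   read B → write B, move -1, go to p0
p0 | [B]B01111   read B → write B, move +1, go to p1
p1 | B[B]01111
After 15 steps: state p1, head at -1, tape 01111.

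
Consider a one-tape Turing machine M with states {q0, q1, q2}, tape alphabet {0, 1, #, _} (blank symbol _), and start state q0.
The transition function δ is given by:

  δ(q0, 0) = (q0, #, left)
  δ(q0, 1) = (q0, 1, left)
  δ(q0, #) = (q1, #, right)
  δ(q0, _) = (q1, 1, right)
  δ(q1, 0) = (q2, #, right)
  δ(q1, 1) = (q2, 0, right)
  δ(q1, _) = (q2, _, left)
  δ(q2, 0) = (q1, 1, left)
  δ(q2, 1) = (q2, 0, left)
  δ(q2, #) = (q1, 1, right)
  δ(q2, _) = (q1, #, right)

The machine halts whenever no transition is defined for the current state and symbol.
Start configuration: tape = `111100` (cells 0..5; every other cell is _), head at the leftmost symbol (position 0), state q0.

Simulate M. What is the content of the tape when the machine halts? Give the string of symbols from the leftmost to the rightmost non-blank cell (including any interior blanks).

q0 | ____[1]11100   read 1 → write 1, move left, go to q0
q0 | ___[_]111100   read _ → write 1, move right, go to q1
q1 | ___1[1]11100   read 1 → write 0, move right, go to q2
q2 | ___10[1]1100   read 1 → write 0, move left, go to q2
q2 | ___1[0]01100   read 0 → write 1, move left, go to q1
q1 | ___[1]101100   read 1 → write 0, move right, go to q2
q2 | ___0[1]01100   read 1 → write 0, move left, go to q2
q2 | ___[0]001100   read 0 → write 1, move left, go to q1
q1 | __[_]1001100   read _ → write _, move left, go to q2
q2 | _[_]_1001100   read _ → write #, move right, go to q1
q1 | _#[_]1001100   read _ → write _, move left, go to q2
q2 | _[#]_1001100   read # → write 1, move right, go to q1
q1 | _1[_]1001100   read _ → write _, move left, go to q2
q2 | _[1]_1001100   read 1 → write 0, move left, go to q2
q2 | [_]0_1001100   read _ → write #, move right, go to q1
q1 | #[0]_1001100   read 0 → write #, move right, go to q2
q2 | ##[_]1001100   read _ → write #, move right, go to q1
q1 | ###[1]001100   read 1 → write 0, move right, go to q2
q2 | ###0[0]01100   read 0 → write 1, move left, go to q1
q1 | ###[0]101100   read 0 → write #, move right, go to q2
q2 | ####[1]01100   read 1 → write 0, move left, go to q2
q2 | ###[#]001100   read # → write 1, move right, go to q1
q1 | ###1[0]01100   read 0 → write #, move right, go to q2
q2 | ###1#[0]1100   read 0 → write 1, move left, go to q1
q1 | ###1[#]11100
The non-blank tape span at halt is ###1#11100.

###1#11100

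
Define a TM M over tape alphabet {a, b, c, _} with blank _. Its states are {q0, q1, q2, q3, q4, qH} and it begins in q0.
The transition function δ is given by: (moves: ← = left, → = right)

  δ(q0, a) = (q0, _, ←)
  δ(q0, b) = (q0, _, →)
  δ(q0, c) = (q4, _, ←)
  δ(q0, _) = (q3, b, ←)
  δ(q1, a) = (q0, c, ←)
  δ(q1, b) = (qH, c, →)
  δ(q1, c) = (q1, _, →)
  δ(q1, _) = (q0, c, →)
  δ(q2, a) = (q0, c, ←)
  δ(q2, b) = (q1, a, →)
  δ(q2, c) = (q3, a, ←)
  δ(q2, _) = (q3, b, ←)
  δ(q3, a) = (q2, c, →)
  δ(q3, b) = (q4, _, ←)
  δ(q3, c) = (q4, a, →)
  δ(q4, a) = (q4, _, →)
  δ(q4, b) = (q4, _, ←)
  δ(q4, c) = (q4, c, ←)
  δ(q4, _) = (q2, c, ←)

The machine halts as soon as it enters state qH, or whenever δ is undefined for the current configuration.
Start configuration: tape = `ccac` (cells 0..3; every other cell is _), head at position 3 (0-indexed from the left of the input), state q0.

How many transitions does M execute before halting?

14

state=q0 head=3 tape=_cca[c]   (q0,c)→(q4,_,←)
state=q4 head=2 tape=_cc[a]_   (q4,a)→(q4,_,→)
state=q4 head=3 tape=_cc_[_]   (q4,_)→(q2,c,←)
state=q2 head=2 tape=_cc[_]c   (q2,_)→(q3,b,←)
state=q3 head=1 tape=_c[c]bc   (q3,c)→(q4,a,→)
state=q4 head=2 tape=_ca[b]c   (q4,b)→(q4,_,←)
state=q4 head=1 tape=_c[a]_c   (q4,a)→(q4,_,→)
state=q4 head=2 tape=_c_[_]c   (q4,_)→(q2,c,←)
state=q2 head=1 tape=_c[_]cc   (q2,_)→(q3,b,←)
state=q3 head=0 tape=_[c]bcc   (q3,c)→(q4,a,→)
state=q4 head=1 tape=_a[b]cc   (q4,b)→(q4,_,←)
state=q4 head=0 tape=_[a]_cc   (q4,a)→(q4,_,→)
state=q4 head=1 tape=__[_]cc   (q4,_)→(q2,c,←)
state=q2 head=0 tape=_[_]ccc   (q2,_)→(q3,b,←)
state=q3 head=-1 tape=[_]bccc
M halts after 14 transitions.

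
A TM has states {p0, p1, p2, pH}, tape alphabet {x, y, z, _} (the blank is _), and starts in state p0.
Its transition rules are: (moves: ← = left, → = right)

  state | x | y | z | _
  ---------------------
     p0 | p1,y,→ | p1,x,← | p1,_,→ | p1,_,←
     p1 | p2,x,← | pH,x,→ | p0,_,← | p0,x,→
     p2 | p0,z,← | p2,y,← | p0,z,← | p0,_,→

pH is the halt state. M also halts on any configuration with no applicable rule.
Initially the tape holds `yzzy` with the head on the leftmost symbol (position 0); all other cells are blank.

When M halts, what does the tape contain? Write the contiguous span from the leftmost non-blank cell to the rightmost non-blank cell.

yx_xx_zy

p0 | _____[y]zzy   read y → write x, move ←, go to p1
p1 | ____[_]xzzy   read _ → write x, move →, go to p0
p0 | ____x[x]zzy   read x → write y, move →, go to p1
p1 | ____xy[z]zy   read z → write _, move ←, go to p0
p0 | ____x[y]_zy   read y → write x, move ←, go to p1
p1 | ____[x]x_zy   read x → write x, move ←, go to p2
p2 | ___[_]xx_zy   read _ → write _, move →, go to p0
p0 | ____[x]x_zy   read x → write y, move →, go to p1
p1 | ____y[x]_zy   read x → write x, move ←, go to p2
p2 | ____[y]x_zy   read y → write y, move ←, go to p2
p2 | ___[_]yx_zy   read _ → write _, move →, go to p0
p0 | ____[y]x_zy   read y → write x, move ←, go to p1
p1 | ___[_]xx_zy   read _ → write x, move →, go to p0
p0 | ___x[x]x_zy   read x → write y, move →, go to p1
p1 | ___xy[x]_zy   read x → write x, move ←, go to p2
p2 | ___x[y]x_zy   read y → write y, move ←, go to p2
p2 | ___[x]yx_zy   read x → write z, move ←, go to p0
p0 | __[_]zyx_zy   read _ → write _, move ←, go to p1
p1 | _[_]_zyx_zy   read _ → write x, move →, go to p0
p0 | _x[_]zyx_zy   read _ → write _, move ←, go to p1
p1 | _[x]_zyx_zy   read x → write x, move ←, go to p2
p2 | [_]x_zyx_zy   read _ → write _, move →, go to p0
p0 | _[x]_zyx_zy   read x → write y, move →, go to p1
p1 | _y[_]zyx_zy   read _ → write x, move →, go to p0
p0 | _yx[z]yx_zy   read z → write _, move →, go to p1
p1 | _yx_[y]x_zy   read y → write x, move →, go to pH
pH | _yx_x[x]_zy
The non-blank tape span at halt is yx_xx_zy.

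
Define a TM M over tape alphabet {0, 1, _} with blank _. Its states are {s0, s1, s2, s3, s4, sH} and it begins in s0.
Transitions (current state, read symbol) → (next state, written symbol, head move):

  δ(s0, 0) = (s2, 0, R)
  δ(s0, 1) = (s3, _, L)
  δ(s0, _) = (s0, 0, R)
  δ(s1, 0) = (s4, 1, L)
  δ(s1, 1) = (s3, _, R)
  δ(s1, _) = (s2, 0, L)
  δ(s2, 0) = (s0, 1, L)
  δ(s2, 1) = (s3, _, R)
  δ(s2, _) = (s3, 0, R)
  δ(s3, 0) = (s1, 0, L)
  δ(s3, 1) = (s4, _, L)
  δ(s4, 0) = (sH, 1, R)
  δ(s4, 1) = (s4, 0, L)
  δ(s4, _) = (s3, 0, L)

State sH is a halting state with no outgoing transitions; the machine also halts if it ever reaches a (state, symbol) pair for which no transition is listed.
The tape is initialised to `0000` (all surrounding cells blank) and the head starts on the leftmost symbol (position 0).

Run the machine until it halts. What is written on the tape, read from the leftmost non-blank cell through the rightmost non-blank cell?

state=s0 head=0 tape=_____[0]000   (s0,0)→(s2,0,R)
state=s2 head=1 tape=_____0[0]00   (s2,0)→(s0,1,L)
state=s0 head=0 tape=_____[0]100   (s0,0)→(s2,0,R)
state=s2 head=1 tape=_____0[1]00   (s2,1)→(s3,_,R)
state=s3 head=2 tape=_____0_[0]0   (s3,0)→(s1,0,L)
state=s1 head=1 tape=_____0[_]00   (s1,_)→(s2,0,L)
state=s2 head=0 tape=_____[0]000   (s2,0)→(s0,1,L)
state=s0 head=-1 tape=____[_]1000   (s0,_)→(s0,0,R)
state=s0 head=0 tape=____0[1]000   (s0,1)→(s3,_,L)
state=s3 head=-1 tape=____[0]_000   (s3,0)→(s1,0,L)
state=s1 head=-2 tape=___[_]0_000   (s1,_)→(s2,0,L)
state=s2 head=-3 tape=__[_]00_000   (s2,_)→(s3,0,R)
state=s3 head=-2 tape=__0[0]0_000   (s3,0)→(s1,0,L)
state=s1 head=-3 tape=__[0]00_000   (s1,0)→(s4,1,L)
state=s4 head=-4 tape=_[_]100_000   (s4,_)→(s3,0,L)
state=s3 head=-5 tape=[_]0100_000
The non-blank tape span at halt is 0100_000.

0100_000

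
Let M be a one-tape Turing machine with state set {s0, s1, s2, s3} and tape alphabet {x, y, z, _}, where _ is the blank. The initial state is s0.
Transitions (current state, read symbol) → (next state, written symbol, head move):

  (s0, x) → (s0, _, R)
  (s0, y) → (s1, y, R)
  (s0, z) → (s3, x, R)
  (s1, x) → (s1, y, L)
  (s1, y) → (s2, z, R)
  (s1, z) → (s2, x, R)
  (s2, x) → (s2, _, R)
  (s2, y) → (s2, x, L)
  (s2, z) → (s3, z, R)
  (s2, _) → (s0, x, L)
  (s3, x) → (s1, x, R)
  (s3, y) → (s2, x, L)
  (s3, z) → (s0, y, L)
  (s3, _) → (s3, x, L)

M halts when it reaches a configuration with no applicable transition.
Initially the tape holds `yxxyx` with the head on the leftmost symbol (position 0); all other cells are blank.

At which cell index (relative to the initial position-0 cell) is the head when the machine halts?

state=s0 head=0 tape=[y]xxyx   (s0,y)→(s1,y,R)
state=s1 head=1 tape=y[x]xyx   (s1,x)→(s1,y,L)
state=s1 head=0 tape=[y]yxyx   (s1,y)→(s2,z,R)
state=s2 head=1 tape=z[y]xyx   (s2,y)→(s2,x,L)
state=s2 head=0 tape=[z]xxyx   (s2,z)→(s3,z,R)
state=s3 head=1 tape=z[x]xyx   (s3,x)→(s1,x,R)
state=s1 head=2 tape=zx[x]yx   (s1,x)→(s1,y,L)
state=s1 head=1 tape=z[x]yyx   (s1,x)→(s1,y,L)
state=s1 head=0 tape=[z]yyyx   (s1,z)→(s2,x,R)
state=s2 head=1 tape=x[y]yyx   (s2,y)→(s2,x,L)
state=s2 head=0 tape=[x]xyyx   (s2,x)→(s2,_,R)
state=s2 head=1 tape=_[x]yyx   (s2,x)→(s2,_,R)
state=s2 head=2 tape=__[y]yx   (s2,y)→(s2,x,L)
state=s2 head=1 tape=_[_]xyx   (s2,_)→(s0,x,L)
state=s0 head=0 tape=[_]xxyx
At halt the head is at cell 0.

0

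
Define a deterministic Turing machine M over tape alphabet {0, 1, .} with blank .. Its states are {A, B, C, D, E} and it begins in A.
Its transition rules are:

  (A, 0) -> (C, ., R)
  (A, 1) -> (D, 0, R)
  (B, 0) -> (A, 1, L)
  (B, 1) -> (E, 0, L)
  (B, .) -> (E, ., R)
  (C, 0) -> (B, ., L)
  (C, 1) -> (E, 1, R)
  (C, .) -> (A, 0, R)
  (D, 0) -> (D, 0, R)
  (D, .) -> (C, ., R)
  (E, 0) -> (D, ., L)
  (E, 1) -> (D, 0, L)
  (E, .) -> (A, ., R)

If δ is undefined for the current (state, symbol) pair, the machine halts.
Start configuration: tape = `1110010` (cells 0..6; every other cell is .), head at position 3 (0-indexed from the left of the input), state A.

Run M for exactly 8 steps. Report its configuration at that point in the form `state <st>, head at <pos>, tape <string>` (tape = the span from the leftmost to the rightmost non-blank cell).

state=A head=3 tape=111[0]010...   (A,0)→(C,.,R)
state=C head=4 tape=111.[0]10...   (C,0)→(B,.,L)
state=B head=3 tape=111[.].10...   (B,.)→(E,.,R)
state=E head=4 tape=111.[.]10...   (E,.)→(A,.,R)
state=A head=5 tape=111..[1]0...   (A,1)→(D,0,R)
state=D head=6 tape=111..0[0]...   (D,0)→(D,0,R)
state=D head=7 tape=111..00[.]..   (D,.)→(C,.,R)
state=C head=8 tape=111..00.[.].   (C,.)→(A,0,R)
state=A head=9 tape=111..00.0[.]
After 8 steps: state A, head at 9, tape 111..00.0.

state A, head at 9, tape 111..00.0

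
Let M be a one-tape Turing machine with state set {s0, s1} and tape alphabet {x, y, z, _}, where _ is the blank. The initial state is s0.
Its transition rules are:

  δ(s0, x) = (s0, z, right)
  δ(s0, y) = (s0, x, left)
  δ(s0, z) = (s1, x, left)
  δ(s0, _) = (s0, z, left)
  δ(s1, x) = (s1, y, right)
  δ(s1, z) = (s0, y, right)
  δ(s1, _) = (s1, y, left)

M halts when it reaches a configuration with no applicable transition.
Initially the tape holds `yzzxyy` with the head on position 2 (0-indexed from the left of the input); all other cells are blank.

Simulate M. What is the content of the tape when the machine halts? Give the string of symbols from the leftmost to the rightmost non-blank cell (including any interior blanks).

yyyyyyxz

s0 | yz[z]xyy__   read z → write x, move left, go to s1
s1 | y[z]xxyy__   read z → write y, move right, go to s0
s0 | yy[x]xyy__   read x → write z, move right, go to s0
s0 | yyz[x]yy__   read x → write z, move right, go to s0
s0 | yyzz[y]y__   read y → write x, move left, go to s0
s0 | yyz[z]xy__   read z → write x, move left, go to s1
s1 | yy[z]xxy__   read z → write y, move right, go to s0
s0 | yyy[x]xy__   read x → write z, move right, go to s0
s0 | yyyz[x]y__   read x → write z, move right, go to s0
s0 | yyyzz[y]__   read y → write x, move left, go to s0
s0 | yyyz[z]x__   read z → write x, move left, go to s1
s1 | yyy[z]xx__   read z → write y, move right, go to s0
s0 | yyyy[x]x__   read x → write z, move right, go to s0
s0 | yyyyz[x]__   read x → write z, move right, go to s0
s0 | yyyyzz[_]_   read _ → write z, move left, go to s0
s0 | yyyyz[z]z_   read z → write x, move left, go to s1
s1 | yyyy[z]xz_   read z → write y, move right, go to s0
s0 | yyyyy[x]z_   read x → write z, move right, go to s0
s0 | yyyyyz[z]_   read z → write x, move left, go to s1
s1 | yyyyy[z]x_   read z → write y, move right, go to s0
s0 | yyyyyy[x]_   read x → write z, move right, go to s0
s0 | yyyyyyz[_]   read _ → write z, move left, go to s0
s0 | yyyyyy[z]z   read z → write x, move left, go to s1
s1 | yyyyy[y]xz
The non-blank tape span at halt is yyyyyyxz.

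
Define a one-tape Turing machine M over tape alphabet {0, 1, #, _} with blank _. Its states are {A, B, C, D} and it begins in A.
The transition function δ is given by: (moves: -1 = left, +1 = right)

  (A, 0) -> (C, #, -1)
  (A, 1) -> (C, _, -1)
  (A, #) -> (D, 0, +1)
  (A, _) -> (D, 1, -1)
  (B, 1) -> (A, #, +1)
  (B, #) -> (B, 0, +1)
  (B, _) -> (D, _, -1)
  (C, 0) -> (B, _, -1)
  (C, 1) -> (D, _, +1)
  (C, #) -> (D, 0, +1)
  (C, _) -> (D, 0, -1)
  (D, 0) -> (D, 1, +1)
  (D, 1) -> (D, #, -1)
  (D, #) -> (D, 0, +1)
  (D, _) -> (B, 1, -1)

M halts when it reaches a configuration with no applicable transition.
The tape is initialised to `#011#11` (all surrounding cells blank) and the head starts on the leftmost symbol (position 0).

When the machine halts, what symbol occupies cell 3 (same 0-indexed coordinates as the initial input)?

0

state=A head=0 tape=[#]011#11_   (A,#)→(D,0,+1)
state=D head=1 tape=0[0]11#11_   (D,0)→(D,1,+1)
state=D head=2 tape=01[1]1#11_   (D,1)→(D,#,-1)
state=D head=1 tape=0[1]#1#11_   (D,1)→(D,#,-1)
state=D head=0 tape=[0]##1#11_   (D,0)→(D,1,+1)
state=D head=1 tape=1[#]#1#11_   (D,#)→(D,0,+1)
state=D head=2 tape=10[#]1#11_   (D,#)→(D,0,+1)
state=D head=3 tape=100[1]#11_   (D,1)→(D,#,-1)
state=D head=2 tape=10[0]##11_   (D,0)→(D,1,+1)
state=D head=3 tape=101[#]#11_   (D,#)→(D,0,+1)
state=D head=4 tape=1010[#]11_   (D,#)→(D,0,+1)
state=D head=5 tape=10100[1]1_   (D,1)→(D,#,-1)
state=D head=4 tape=1010[0]#1_   (D,0)→(D,1,+1)
state=D head=5 tape=10101[#]1_   (D,#)→(D,0,+1)
state=D head=6 tape=101010[1]_   (D,1)→(D,#,-1)
state=D head=5 tape=10101[0]#_   (D,0)→(D,1,+1)
state=D head=6 tape=101011[#]_   (D,#)→(D,0,+1)
state=D head=7 tape=1010110[_]   (D,_)→(B,1,-1)
state=B head=6 tape=101011[0]1
Cell 3 holds 0 when M halts.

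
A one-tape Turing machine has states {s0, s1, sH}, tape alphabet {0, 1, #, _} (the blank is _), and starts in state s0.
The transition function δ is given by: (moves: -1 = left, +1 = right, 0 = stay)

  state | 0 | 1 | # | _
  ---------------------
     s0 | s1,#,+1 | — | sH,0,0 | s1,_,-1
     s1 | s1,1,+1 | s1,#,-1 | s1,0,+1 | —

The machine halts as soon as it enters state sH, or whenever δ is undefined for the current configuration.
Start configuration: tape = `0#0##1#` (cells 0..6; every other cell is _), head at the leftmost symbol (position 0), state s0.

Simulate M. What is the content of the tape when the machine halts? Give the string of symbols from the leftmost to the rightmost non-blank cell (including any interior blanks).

#010100

s0 | [0]#0##1#_   read 0 → write #, move +1, go to s1
s1 | #[#]0##1#_   read # → write 0, move +1, go to s1
s1 | #0[0]##1#_   read 0 → write 1, move +1, go to s1
s1 | #01[#]#1#_   read # → write 0, move +1, go to s1
s1 | #010[#]1#_   read # → write 0, move +1, go to s1
s1 | #0100[1]#_   read 1 → write #, move -1, go to s1
s1 | #010[0]##_   read 0 → write 1, move +1, go to s1
s1 | #0101[#]#_   read # → write 0, move +1, go to s1
s1 | #01010[#]_   read # → write 0, move +1, go to s1
s1 | #010100[_]
The non-blank tape span at halt is #010100.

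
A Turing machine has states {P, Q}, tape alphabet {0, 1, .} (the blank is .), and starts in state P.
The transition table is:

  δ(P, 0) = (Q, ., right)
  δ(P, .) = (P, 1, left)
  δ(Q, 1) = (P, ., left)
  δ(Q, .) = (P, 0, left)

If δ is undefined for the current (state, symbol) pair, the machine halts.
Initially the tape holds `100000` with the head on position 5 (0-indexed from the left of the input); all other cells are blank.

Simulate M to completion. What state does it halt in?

P

P | 10000[0].   read 0 → write ., move right, go to Q
Q | 10000.[.]   read . → write 0, move left, go to P
P | 10000[.]0   read . → write 1, move left, go to P
P | 1000[0]10   read 0 → write ., move right, go to Q
Q | 1000.[1]0   read 1 → write ., move left, go to P
P | 1000[.].0   read . → write 1, move left, go to P
P | 100[0]1.0   read 0 → write ., move right, go to Q
Q | 100.[1].0   read 1 → write ., move left, go to P
P | 100[.]..0   read . → write 1, move left, go to P
P | 10[0]1..0   read 0 → write ., move right, go to Q
Q | 10.[1]..0   read 1 → write ., move left, go to P
P | 10[.]...0   read . → write 1, move left, go to P
P | 1[0]1...0   read 0 → write ., move right, go to Q
Q | 1.[1]...0   read 1 → write ., move left, go to P
P | 1[.]....0   read . → write 1, move left, go to P
P | [1]1....0
No transition is defined for (P, 1); M halts in state P.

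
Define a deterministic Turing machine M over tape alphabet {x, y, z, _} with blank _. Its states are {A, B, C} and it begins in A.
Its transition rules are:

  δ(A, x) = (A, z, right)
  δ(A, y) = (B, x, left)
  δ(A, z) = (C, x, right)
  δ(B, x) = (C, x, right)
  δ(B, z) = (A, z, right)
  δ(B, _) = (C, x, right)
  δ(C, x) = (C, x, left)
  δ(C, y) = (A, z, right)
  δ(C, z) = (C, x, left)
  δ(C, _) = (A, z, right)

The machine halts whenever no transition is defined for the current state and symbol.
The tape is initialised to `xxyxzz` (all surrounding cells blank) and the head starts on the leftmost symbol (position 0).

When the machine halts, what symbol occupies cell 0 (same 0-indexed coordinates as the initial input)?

z

state=A head=0 tape=_[x]xyxzz_   (A,x)→(A,z,right)
state=A head=1 tape=_z[x]yxzz_   (A,x)→(A,z,right)
state=A head=2 tape=_zz[y]xzz_   (A,y)→(B,x,left)
state=B head=1 tape=_z[z]xxzz_   (B,z)→(A,z,right)
state=A head=2 tape=_zz[x]xzz_   (A,x)→(A,z,right)
state=A head=3 tape=_zzz[x]zz_   (A,x)→(A,z,right)
state=A head=4 tape=_zzzz[z]z_   (A,z)→(C,x,right)
state=C head=5 tape=_zzzzx[z]_   (C,z)→(C,x,left)
state=C head=4 tape=_zzzz[x]x_   (C,x)→(C,x,left)
state=C head=3 tape=_zzz[z]xx_   (C,z)→(C,x,left)
state=C head=2 tape=_zz[z]xxx_   (C,z)→(C,x,left)
state=C head=1 tape=_z[z]xxxx_   (C,z)→(C,x,left)
state=C head=0 tape=_[z]xxxxx_   (C,z)→(C,x,left)
state=C head=-1 tape=[_]xxxxxx_   (C,_)→(A,z,right)
state=A head=0 tape=z[x]xxxxx_   (A,x)→(A,z,right)
state=A head=1 tape=zz[x]xxxx_   (A,x)→(A,z,right)
state=A head=2 tape=zzz[x]xxx_   (A,x)→(A,z,right)
state=A head=3 tape=zzzz[x]xx_   (A,x)→(A,z,right)
state=A head=4 tape=zzzzz[x]x_   (A,x)→(A,z,right)
state=A head=5 tape=zzzzzz[x]_   (A,x)→(A,z,right)
state=A head=6 tape=zzzzzzz[_]
Cell 0 holds z when M halts.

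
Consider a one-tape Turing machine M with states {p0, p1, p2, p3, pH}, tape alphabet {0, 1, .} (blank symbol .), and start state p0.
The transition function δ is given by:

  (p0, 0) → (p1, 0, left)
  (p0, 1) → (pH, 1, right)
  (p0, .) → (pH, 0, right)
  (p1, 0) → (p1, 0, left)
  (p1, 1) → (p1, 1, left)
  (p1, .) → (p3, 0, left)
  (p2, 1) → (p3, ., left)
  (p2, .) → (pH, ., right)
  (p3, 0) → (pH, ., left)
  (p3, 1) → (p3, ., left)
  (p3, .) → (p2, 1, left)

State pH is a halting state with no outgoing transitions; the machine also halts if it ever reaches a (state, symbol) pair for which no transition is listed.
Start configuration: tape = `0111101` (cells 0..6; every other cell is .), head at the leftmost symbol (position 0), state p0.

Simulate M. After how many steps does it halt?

state=p0 head=0 tape=...[0]111101   (p0,0)→(p1,0,left)
state=p1 head=-1 tape=..[.]0111101   (p1,.)→(p3,0,left)
state=p3 head=-2 tape=.[.]00111101   (p3,.)→(p2,1,left)
state=p2 head=-3 tape=[.]100111101   (p2,.)→(pH,.,right)
state=pH head=-2 tape=.[1]00111101
M halts after 4 transitions.

4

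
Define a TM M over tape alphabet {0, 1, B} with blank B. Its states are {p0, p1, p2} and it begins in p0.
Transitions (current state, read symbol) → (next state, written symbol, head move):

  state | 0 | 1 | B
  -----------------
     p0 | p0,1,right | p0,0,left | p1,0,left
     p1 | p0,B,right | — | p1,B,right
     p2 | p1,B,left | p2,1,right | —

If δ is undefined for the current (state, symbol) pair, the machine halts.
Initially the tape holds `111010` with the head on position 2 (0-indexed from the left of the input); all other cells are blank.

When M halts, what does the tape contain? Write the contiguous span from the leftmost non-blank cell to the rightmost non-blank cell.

p0 | BB11[1]010B   read 1 → write 0, move left, go to p0
p0 | BB1[1]0010B   read 1 → write 0, move left, go to p0
p0 | BB[1]00010B   read 1 → write 0, move left, go to p0
p0 | B[B]000010B   read B → write 0, move left, go to p1
p1 | [B]0000010B   read B → write B, move right, go to p1
p1 | B[0]000010B   read 0 → write B, move right, go to p0
p0 | BB[0]00010B   read 0 → write 1, move right, go to p0
p0 | BB1[0]0010B   read 0 → write 1, move right, go to p0
p0 | BB11[0]010B   read 0 → write 1, move right, go to p0
p0 | BB111[0]10B   read 0 → write 1, move right, go to p0
p0 | BB1111[1]0B   read 1 → write 0, move left, go to p0
p0 | BB111[1]00B   read 1 → write 0, move left, go to p0
p0 | BB11[1]000B   read 1 → write 0, move left, go to p0
p0 | BB1[1]0000B   read 1 → write 0, move left, go to p0
p0 | BB[1]00000B   read 1 → write 0, move left, go to p0
p0 | B[B]000000B   read B → write 0, move left, go to p1
p1 | [B]0000000B   read B → write B, move right, go to p1
p1 | B[0]000000B   read 0 → write B, move right, go to p0
p0 | BB[0]00000B   read 0 → write 1, move right, go to p0
p0 | BB1[0]0000B   read 0 → write 1, move right, go to p0
p0 | BB11[0]000B   read 0 → write 1, move right, go to p0
p0 | BB111[0]00B   read 0 → write 1, move right, go to p0
p0 | BB1111[0]0B   read 0 → write 1, move right, go to p0
p0 | BB11111[0]B   read 0 → write 1, move right, go to p0
p0 | BB111111[B]   read B → write 0, move left, go to p1
p1 | BB11111[1]0
The non-blank tape span at halt is 1111110.

1111110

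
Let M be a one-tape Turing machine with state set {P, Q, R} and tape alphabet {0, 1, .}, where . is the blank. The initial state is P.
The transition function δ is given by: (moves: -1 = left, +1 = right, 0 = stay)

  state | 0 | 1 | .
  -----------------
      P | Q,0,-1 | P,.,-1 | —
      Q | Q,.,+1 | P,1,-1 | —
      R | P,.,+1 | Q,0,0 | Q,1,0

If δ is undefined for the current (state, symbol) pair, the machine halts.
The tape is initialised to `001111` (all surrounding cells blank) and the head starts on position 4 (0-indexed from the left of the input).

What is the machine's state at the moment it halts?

state=P head=4 tape=0011[1]1   (P,1)→(P,.,-1)
state=P head=3 tape=001[1].1   (P,1)→(P,.,-1)
state=P head=2 tape=00[1]..1   (P,1)→(P,.,-1)
state=P head=1 tape=0[0]...1   (P,0)→(Q,0,-1)
state=Q head=0 tape=[0]0...1   (Q,0)→(Q,.,+1)
state=Q head=1 tape=.[0]...1   (Q,0)→(Q,.,+1)
state=Q head=2 tape=..[.]..1
No transition is defined for (Q, .); M halts in state Q.

Q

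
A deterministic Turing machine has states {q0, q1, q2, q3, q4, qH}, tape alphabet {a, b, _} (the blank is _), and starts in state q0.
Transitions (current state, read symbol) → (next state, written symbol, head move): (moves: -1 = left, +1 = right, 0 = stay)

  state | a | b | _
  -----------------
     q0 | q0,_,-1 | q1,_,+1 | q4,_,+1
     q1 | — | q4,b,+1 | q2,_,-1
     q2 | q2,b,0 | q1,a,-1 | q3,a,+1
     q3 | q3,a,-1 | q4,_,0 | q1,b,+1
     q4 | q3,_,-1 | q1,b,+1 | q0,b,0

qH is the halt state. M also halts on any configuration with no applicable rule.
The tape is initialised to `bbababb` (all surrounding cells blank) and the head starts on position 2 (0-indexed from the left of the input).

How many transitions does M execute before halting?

q0 | bb[a]babb_   read a → write _, move -1, go to q0
q0 | b[b]_babb_   read b → write _, move +1, go to q1
q1 | b_[_]babb_   read _ → write _, move -1, go to q2
q2 | b[_]_babb_   read _ → write a, move +1, go to q3
q3 | ba[_]babb_   read _ → write b, move +1, go to q1
q1 | bab[b]abb_   read b → write b, move +1, go to q4
q4 | babb[a]bb_   read a → write _, move -1, go to q3
q3 | bab[b]_bb_   read b → write _, move 0, go to q4
q4 | bab[_]_bb_   read _ → write b, move 0, go to q0
q0 | bab[b]_bb_   read b → write _, move +1, go to q1
q1 | bab_[_]bb_   read _ → write _, move -1, go to q2
q2 | bab[_]_bb_   read _ → write a, move +1, go to q3
q3 | baba[_]bb_   read _ → write b, move +1, go to q1
q1 | babab[b]b_   read b → write b, move +1, go to q4
q4 | bababb[b]_   read b → write b, move +1, go to q1
q1 | bababbb[_]   read _ → write _, move -1, go to q2
q2 | bababb[b]_   read b → write a, move -1, go to q1
q1 | babab[b]a_   read b → write b, move +1, go to q4
q4 | bababb[a]_   read a → write _, move -1, go to q3
q3 | babab[b]__   read b → write _, move 0, go to q4
q4 | babab[_]__   read _ → write b, move 0, go to q0
q0 | babab[b]__   read b → write _, move +1, go to q1
q1 | babab_[_]_   read _ → write _, move -1, go to q2
q2 | babab[_]__   read _ → write a, move +1, go to q3
q3 | bababa[_]_   read _ → write b, move +1, go to q1
q1 | bababab[_]   read _ → write _, move -1, go to q2
q2 | bababa[b]_   read b → write a, move -1, go to q1
q1 | babab[a]a_
M halts after 27 transitions.

27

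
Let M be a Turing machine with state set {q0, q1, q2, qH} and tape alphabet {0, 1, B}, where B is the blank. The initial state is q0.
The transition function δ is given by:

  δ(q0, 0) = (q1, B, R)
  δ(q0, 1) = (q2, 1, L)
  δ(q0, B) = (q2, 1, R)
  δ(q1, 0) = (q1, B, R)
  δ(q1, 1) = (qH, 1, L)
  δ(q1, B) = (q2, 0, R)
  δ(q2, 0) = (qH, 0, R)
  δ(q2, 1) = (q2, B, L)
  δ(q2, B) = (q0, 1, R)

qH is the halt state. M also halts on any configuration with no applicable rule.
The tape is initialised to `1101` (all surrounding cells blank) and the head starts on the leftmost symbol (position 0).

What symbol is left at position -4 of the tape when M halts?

q0 | BBBB[1]101   read 1 → write 1, move L, go to q2
q2 | BBB[B]1101   read B → write 1, move R, go to q0
q0 | BBB1[1]101   read 1 → write 1, move L, go to q2
q2 | BBB[1]1101   read 1 → write B, move L, go to q2
q2 | BB[B]B1101   read B → write 1, move R, go to q0
q0 | BB1[B]1101   read B → write 1, move R, go to q2
q2 | BB11[1]101   read 1 → write B, move L, go to q2
q2 | BB1[1]B101   read 1 → write B, move L, go to q2
q2 | BB[1]BB101   read 1 → write B, move L, go to q2
q2 | B[B]BBB101   read B → write 1, move R, go to q0
q0 | B1[B]BB101   read B → write 1, move R, go to q2
q2 | B11[B]B101   read B → write 1, move R, go to q0
q0 | B111[B]101   read B → write 1, move R, go to q2
q2 | B1111[1]01   read 1 → write B, move L, go to q2
q2 | B111[1]B01   read 1 → write B, move L, go to q2
q2 | B11[1]BB01   read 1 → write B, move L, go to q2
q2 | B1[1]BBB01   read 1 → write B, move L, go to q2
q2 | B[1]BBBB01   read 1 → write B, move L, go to q2
q2 | [B]BBBBB01   read B → write 1, move R, go to q0
q0 | 1[B]BBBB01   read B → write 1, move R, go to q2
q2 | 11[B]BBB01   read B → write 1, move R, go to q0
q0 | 111[B]BB01   read B → write 1, move R, go to q2
q2 | 1111[B]B01   read B → write 1, move R, go to q0
q0 | 11111[B]01   read B → write 1, move R, go to q2
q2 | 111111[0]1   read 0 → write 0, move R, go to qH
qH | 1111110[1]
Cell -4 holds 1 when M halts.

1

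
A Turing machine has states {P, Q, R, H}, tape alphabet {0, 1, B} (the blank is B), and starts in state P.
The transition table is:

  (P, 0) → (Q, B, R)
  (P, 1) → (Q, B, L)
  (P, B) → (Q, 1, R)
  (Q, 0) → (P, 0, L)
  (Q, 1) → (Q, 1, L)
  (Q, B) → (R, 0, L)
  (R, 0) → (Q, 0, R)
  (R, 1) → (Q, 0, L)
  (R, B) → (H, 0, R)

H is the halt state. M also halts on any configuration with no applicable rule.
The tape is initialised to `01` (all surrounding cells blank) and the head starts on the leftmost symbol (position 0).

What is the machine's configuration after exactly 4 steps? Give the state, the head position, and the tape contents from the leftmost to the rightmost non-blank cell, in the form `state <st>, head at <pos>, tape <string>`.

state H, head at 0, tape 001

state=P head=0 tape=B[0]1   (P,0)→(Q,B,R)
state=Q head=1 tape=BB[1]   (Q,1)→(Q,1,L)
state=Q head=0 tape=B[B]1   (Q,B)→(R,0,L)
state=R head=-1 tape=[B]01   (R,B)→(H,0,R)
state=H head=0 tape=0[0]1
After 4 steps: state H, head at 0, tape 001.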